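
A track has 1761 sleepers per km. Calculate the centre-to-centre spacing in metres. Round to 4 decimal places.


Spacing = 1000 m / number of sleepers
Spacing = 1000 / 1761
Spacing = 0.5679 m

0.5679


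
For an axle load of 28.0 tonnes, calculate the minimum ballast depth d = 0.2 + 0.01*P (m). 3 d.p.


d = 0.2 + 0.01 * 28.0
d = 0.2 + 0.28
d = 0.480 m

0.480


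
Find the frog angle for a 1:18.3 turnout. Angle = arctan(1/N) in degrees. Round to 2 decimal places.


1/N = 1/18.3 = 0.054645
angle = arctan(0.054645) = 0.054591 rad
angle = 0.054591 * 180/pi = 3.13 degrees

3.13


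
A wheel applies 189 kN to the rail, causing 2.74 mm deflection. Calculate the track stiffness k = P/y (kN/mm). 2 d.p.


Track stiffness k = P / y
k = 189 / 2.74
k = 68.98 kN/mm

68.98


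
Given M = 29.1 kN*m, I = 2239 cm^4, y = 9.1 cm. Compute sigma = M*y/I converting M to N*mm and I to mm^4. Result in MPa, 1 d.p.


Convert units:
M = 29.1 kN*m = 29100000 N*mm
y = 9.1 cm = 91 mm
I = 2239 cm^4 = 22390000 mm^4
sigma = 29100000 * 91 / 22390000
sigma = 118.3 MPa

118.3


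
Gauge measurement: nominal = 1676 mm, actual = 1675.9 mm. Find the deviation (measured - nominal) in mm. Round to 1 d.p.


Deviation = measured - nominal
Deviation = 1675.9 - 1676
Deviation = -0.1 mm

-0.1


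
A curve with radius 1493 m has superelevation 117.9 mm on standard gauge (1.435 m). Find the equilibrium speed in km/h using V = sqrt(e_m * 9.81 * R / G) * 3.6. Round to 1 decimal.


Convert cant: e = 117.9 mm = 0.1179 m
V_ms = sqrt(0.1179 * 9.81 * 1493 / 1.435)
V_ms = sqrt(1203.346555) = 34.6893 m/s
V = 34.6893 * 3.6 = 124.9 km/h

124.9


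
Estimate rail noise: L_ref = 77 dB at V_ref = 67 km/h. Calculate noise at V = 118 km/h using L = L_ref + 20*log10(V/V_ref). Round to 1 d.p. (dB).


V/V_ref = 118 / 67 = 1.761194
log10(1.761194) = 0.245807
20 * 0.245807 = 4.9161
L = 77 + 4.9161 = 81.9 dB

81.9


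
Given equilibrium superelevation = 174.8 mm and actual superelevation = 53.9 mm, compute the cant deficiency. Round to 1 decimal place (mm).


Cant deficiency = equilibrium cant - actual cant
CD = 174.8 - 53.9
CD = 120.9 mm

120.9


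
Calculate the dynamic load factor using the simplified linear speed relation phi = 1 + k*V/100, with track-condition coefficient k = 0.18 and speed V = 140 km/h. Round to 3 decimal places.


phi = 1 + k * V / 100
phi = 1 + 0.18 * 140 / 100
phi = 1 + 0.252
phi = 1.252

1.252


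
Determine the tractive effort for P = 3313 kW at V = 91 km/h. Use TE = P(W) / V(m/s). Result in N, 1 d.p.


Convert: P = 3313 kW = 3313000 W
V = 91 / 3.6 = 25.2778 m/s
TE = 3313000 / 25.2778
TE = 131063.7 N

131063.7


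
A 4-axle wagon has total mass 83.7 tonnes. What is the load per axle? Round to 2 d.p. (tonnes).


Load per axle = total weight / number of axles
Load = 83.7 / 4
Load = 20.93 tonnes

20.93


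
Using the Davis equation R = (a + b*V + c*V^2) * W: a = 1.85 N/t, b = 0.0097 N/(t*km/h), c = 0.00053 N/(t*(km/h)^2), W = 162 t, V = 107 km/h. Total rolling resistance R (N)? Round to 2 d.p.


b*V = 0.0097 * 107 = 1.0379
c*V^2 = 0.00053 * 11449 = 6.06797
R_per_t = 1.85 + 1.0379 + 6.06797 = 8.95587 N/t
R_total = 8.95587 * 162 = 1450.85 N

1450.85


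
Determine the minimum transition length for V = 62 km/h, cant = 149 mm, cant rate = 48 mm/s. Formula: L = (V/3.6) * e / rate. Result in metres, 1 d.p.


Convert speed: V = 62 / 3.6 = 17.2222 m/s
L = 17.2222 * 149 / 48
L = 2566.1111 / 48
L = 53.5 m

53.5


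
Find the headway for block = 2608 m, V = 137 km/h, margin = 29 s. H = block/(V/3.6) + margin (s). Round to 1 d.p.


V = 137 / 3.6 = 38.0556 m/s
Block traversal time = 2608 / 38.0556 = 68.5314 s
Headway = 68.5314 + 29
Headway = 97.5 s

97.5


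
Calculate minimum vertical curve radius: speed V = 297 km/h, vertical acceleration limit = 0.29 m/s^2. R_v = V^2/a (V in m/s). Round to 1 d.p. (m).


Convert speed: V = 297 / 3.6 = 82.5 m/s
V^2 = 6806.25 m^2/s^2
R_v = 6806.25 / 0.29
R_v = 23469.8 m

23469.8


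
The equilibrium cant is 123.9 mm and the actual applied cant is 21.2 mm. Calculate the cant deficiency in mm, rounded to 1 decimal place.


Cant deficiency = equilibrium cant - actual cant
CD = 123.9 - 21.2
CD = 102.7 mm

102.7


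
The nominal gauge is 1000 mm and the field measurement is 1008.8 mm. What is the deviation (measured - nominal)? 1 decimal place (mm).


Deviation = measured - nominal
Deviation = 1008.8 - 1000
Deviation = 8.8 mm

8.8


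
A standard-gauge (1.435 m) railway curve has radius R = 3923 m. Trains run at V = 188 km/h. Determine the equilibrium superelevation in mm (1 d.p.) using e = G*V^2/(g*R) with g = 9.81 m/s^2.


Convert speed: V = 188 / 3.6 = 52.2222 m/s
Apply formula: e = 1.435 * 52.2222^2 / (9.81 * 3923)
e = 1.435 * 2727.1605 / 38484.63
e = 0.101689 m = 101.7 mm

101.7


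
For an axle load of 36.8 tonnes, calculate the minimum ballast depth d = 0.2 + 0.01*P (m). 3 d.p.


d = 0.2 + 0.01 * 36.8
d = 0.2 + 0.368
d = 0.568 m

0.568


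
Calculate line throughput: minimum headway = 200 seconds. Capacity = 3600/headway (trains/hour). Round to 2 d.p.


Capacity = 3600 / headway
Capacity = 3600 / 200
Capacity = 18.00 trains/hour

18.00


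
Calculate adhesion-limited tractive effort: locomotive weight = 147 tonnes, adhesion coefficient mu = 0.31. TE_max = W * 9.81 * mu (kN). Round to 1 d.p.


TE_max = W * g * mu
TE_max = 147 * 9.81 * 0.31
TE_max = 1442.07 * 0.31
TE_max = 447.0 kN

447.0


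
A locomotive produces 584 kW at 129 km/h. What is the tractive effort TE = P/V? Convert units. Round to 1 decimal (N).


Convert: P = 584 kW = 584000 W
V = 129 / 3.6 = 35.8333 m/s
TE = 584000 / 35.8333
TE = 16297.7 N

16297.7


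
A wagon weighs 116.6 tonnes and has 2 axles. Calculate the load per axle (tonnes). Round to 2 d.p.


Load per axle = total weight / number of axles
Load = 116.6 / 2
Load = 58.30 tonnes

58.30


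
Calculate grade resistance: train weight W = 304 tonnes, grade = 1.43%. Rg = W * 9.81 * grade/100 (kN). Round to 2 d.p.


Rg = W * 9.81 * grade / 100
Rg = 304 * 9.81 * 1.43 / 100
Rg = 2982.24 * 0.0143
Rg = 42.65 kN

42.65


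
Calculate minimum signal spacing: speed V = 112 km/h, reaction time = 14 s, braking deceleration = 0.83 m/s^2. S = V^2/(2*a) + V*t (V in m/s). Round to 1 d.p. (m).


V = 112 / 3.6 = 31.1111 m/s
Braking distance = 31.1111^2 / (2*0.83) = 583.073 m
Sighting distance = 31.1111 * 14 = 435.5556 m
S = 583.073 + 435.5556 = 1018.6 m

1018.6


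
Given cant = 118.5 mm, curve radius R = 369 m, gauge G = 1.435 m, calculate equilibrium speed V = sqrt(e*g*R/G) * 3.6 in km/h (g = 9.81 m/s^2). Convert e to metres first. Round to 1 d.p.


Convert cant: e = 118.5 mm = 0.1185 m
V_ms = sqrt(0.1185 * 9.81 * 369 / 1.435)
V_ms = sqrt(298.924714) = 17.2894 m/s
V = 17.2894 * 3.6 = 62.2 km/h

62.2


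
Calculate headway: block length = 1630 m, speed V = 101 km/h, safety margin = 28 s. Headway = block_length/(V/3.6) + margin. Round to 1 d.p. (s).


V = 101 / 3.6 = 28.0556 m/s
Block traversal time = 1630 / 28.0556 = 58.099 s
Headway = 58.099 + 28
Headway = 86.1 s

86.1


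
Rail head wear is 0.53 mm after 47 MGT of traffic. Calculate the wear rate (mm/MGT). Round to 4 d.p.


Wear rate = total wear / cumulative tonnage
Rate = 0.53 / 47
Rate = 0.0113 mm/MGT

0.0113


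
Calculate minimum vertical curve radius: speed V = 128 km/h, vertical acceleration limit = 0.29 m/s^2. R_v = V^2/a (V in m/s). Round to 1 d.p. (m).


Convert speed: V = 128 / 3.6 = 35.5556 m/s
V^2 = 1264.1975 m^2/s^2
R_v = 1264.1975 / 0.29
R_v = 4359.3 m

4359.3


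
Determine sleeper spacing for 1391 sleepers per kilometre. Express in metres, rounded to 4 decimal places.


Spacing = 1000 m / number of sleepers
Spacing = 1000 / 1391
Spacing = 0.7189 m

0.7189


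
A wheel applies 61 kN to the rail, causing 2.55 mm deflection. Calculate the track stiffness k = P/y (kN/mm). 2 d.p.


Track stiffness k = P / y
k = 61 / 2.55
k = 23.92 kN/mm

23.92


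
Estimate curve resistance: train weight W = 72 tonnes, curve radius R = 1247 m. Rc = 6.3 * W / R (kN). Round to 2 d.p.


Rc = 6.3 * W / R
Rc = 6.3 * 72 / 1247
Rc = 453.6 / 1247
Rc = 0.36 kN

0.36


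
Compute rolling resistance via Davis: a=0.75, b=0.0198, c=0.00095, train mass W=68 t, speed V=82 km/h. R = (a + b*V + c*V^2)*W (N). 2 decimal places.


b*V = 0.0198 * 82 = 1.6236
c*V^2 = 0.00095 * 6724 = 6.3878
R_per_t = 0.75 + 1.6236 + 6.3878 = 8.7614 N/t
R_total = 8.7614 * 68 = 595.78 N

595.78


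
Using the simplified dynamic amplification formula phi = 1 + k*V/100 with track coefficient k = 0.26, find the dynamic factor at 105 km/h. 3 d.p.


phi = 1 + k * V / 100
phi = 1 + 0.26 * 105 / 100
phi = 1 + 0.273
phi = 1.273

1.273


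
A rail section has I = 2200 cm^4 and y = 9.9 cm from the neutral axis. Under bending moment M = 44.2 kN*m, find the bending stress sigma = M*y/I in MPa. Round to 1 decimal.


Convert units:
M = 44.2 kN*m = 44200000 N*mm
y = 9.9 cm = 99 mm
I = 2200 cm^4 = 22000000 mm^4
sigma = 44200000 * 99 / 22000000
sigma = 198.9 MPa

198.9


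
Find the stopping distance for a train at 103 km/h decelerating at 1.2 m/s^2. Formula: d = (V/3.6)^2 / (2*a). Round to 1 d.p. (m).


Convert speed: V = 103 / 3.6 = 28.6111 m/s
V^2 = 818.5957
d = 818.5957 / (2 * 1.2)
d = 818.5957 / 2.4
d = 341.1 m

341.1


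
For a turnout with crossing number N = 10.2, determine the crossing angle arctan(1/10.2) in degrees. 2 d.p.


1/N = 1/10.2 = 0.098039
angle = arctan(0.098039) = 0.097727 rad
angle = 0.097727 * 180/pi = 5.60 degrees

5.60


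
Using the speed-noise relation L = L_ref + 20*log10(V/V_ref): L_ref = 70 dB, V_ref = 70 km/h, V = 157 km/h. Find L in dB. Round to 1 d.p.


V/V_ref = 157 / 70 = 2.242857
log10(2.242857) = 0.350802
20 * 0.350802 = 7.016
L = 70 + 7.016 = 77.0 dB

77.0


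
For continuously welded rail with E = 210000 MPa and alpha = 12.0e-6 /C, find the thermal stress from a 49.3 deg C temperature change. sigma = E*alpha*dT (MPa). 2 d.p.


sigma = E * alpha * dT
sigma = 210000 * 12.0e-6 * 49.3
sigma = 2.52 * 49.3
sigma = 124.24 MPa

124.24


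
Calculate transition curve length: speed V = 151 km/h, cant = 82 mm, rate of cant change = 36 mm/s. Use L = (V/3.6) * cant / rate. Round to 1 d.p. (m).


Convert speed: V = 151 / 3.6 = 41.9444 m/s
L = 41.9444 * 82 / 36
L = 3439.4444 / 36
L = 95.5 m

95.5


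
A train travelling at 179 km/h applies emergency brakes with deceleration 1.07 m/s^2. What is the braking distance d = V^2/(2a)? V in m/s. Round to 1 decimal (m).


Convert speed: V = 179 / 3.6 = 49.7222 m/s
V^2 = 2472.2994
d = 2472.2994 / (2 * 1.07)
d = 2472.2994 / 2.14
d = 1155.3 m

1155.3


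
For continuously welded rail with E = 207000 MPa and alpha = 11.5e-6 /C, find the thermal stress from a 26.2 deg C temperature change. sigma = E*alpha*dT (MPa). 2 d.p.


sigma = E * alpha * dT
sigma = 207000 * 11.5e-6 * 26.2
sigma = 2.3805 * 26.2
sigma = 62.37 MPa

62.37


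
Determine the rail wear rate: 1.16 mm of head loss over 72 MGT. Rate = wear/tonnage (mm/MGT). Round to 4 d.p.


Wear rate = total wear / cumulative tonnage
Rate = 1.16 / 72
Rate = 0.0161 mm/MGT

0.0161


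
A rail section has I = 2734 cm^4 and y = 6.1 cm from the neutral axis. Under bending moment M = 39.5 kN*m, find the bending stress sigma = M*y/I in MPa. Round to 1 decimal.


Convert units:
M = 39.5 kN*m = 39500000 N*mm
y = 6.1 cm = 61 mm
I = 2734 cm^4 = 27340000 mm^4
sigma = 39500000 * 61 / 27340000
sigma = 88.1 MPa

88.1


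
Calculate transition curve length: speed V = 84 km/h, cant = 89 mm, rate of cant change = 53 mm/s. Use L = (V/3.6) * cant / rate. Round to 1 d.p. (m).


Convert speed: V = 84 / 3.6 = 23.3333 m/s
L = 23.3333 * 89 / 53
L = 2076.6667 / 53
L = 39.2 m

39.2


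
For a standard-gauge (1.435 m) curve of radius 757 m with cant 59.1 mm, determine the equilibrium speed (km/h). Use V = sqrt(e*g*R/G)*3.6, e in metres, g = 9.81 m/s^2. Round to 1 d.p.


Convert cant: e = 59.1 mm = 0.0591 m
V_ms = sqrt(0.0591 * 9.81 * 757 / 1.435)
V_ms = sqrt(305.844353) = 17.4884 m/s
V = 17.4884 * 3.6 = 63.0 km/h

63.0


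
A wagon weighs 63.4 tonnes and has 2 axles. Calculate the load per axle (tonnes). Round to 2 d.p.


Load per axle = total weight / number of axles
Load = 63.4 / 2
Load = 31.70 tonnes

31.70


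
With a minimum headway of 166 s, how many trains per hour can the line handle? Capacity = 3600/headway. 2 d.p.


Capacity = 3600 / headway
Capacity = 3600 / 166
Capacity = 21.69 trains/hour

21.69


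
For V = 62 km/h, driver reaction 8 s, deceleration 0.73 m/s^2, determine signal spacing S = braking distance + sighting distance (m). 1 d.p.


V = 62 / 3.6 = 17.2222 m/s
Braking distance = 17.2222^2 / (2*0.73) = 203.1541 m
Sighting distance = 17.2222 * 8 = 137.7778 m
S = 203.1541 + 137.7778 = 340.9 m

340.9


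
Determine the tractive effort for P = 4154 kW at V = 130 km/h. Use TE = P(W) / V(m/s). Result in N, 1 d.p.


Convert: P = 4154 kW = 4154000 W
V = 130 / 3.6 = 36.1111 m/s
TE = 4154000 / 36.1111
TE = 115033.8 N

115033.8


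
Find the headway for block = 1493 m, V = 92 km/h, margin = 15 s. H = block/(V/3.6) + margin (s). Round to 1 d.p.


V = 92 / 3.6 = 25.5556 m/s
Block traversal time = 1493 / 25.5556 = 58.4217 s
Headway = 58.4217 + 15
Headway = 73.4 s

73.4


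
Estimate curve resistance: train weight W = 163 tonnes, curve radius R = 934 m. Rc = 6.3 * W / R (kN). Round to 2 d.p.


Rc = 6.3 * W / R
Rc = 6.3 * 163 / 934
Rc = 1026.9 / 934
Rc = 1.10 kN

1.10


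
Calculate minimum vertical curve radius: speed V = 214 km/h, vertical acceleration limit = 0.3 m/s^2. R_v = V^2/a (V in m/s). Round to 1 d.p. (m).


Convert speed: V = 214 / 3.6 = 59.4444 m/s
V^2 = 3533.642 m^2/s^2
R_v = 3533.642 / 0.3
R_v = 11778.8 m

11778.8


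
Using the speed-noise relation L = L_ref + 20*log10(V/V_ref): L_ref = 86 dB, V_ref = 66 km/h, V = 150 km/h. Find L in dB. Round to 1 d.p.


V/V_ref = 150 / 66 = 2.272727
log10(2.272727) = 0.356547
20 * 0.356547 = 7.1309
L = 86 + 7.1309 = 93.1 dB

93.1


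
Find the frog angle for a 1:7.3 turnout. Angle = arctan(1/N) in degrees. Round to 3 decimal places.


1/N = 1/7.3 = 0.136986
angle = arctan(0.136986) = 0.136139 rad
angle = 0.136139 * 180/pi = 7.800 degrees

7.800


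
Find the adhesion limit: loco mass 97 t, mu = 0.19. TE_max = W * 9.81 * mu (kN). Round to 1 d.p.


TE_max = W * g * mu
TE_max = 97 * 9.81 * 0.19
TE_max = 951.57 * 0.19
TE_max = 180.8 kN

180.8


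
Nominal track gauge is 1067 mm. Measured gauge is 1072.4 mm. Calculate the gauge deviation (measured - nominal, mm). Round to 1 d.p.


Deviation = measured - nominal
Deviation = 1072.4 - 1067
Deviation = 5.4 mm

5.4


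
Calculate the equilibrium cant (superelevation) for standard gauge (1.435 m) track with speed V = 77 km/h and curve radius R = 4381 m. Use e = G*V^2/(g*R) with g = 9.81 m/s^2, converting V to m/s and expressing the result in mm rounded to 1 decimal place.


Convert speed: V = 77 / 3.6 = 21.3889 m/s
Apply formula: e = 1.435 * 21.3889^2 / (9.81 * 4381)
e = 1.435 * 457.4846 / 42977.61
e = 0.015275 m = 15.3 mm

15.3


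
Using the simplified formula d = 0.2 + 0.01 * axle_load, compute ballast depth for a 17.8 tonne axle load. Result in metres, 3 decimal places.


d = 0.2 + 0.01 * 17.8
d = 0.2 + 0.178
d = 0.378 m

0.378


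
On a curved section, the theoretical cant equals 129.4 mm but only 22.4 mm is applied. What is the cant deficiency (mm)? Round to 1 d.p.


Cant deficiency = equilibrium cant - actual cant
CD = 129.4 - 22.4
CD = 107.0 mm

107.0


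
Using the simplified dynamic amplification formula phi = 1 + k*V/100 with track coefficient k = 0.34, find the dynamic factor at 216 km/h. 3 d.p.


phi = 1 + k * V / 100
phi = 1 + 0.34 * 216 / 100
phi = 1 + 0.7344
phi = 1.734

1.734


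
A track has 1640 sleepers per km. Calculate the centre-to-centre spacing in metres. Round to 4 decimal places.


Spacing = 1000 m / number of sleepers
Spacing = 1000 / 1640
Spacing = 0.6098 m

0.6098


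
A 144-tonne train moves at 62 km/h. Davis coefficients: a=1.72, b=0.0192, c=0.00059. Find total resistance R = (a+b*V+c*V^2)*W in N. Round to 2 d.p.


b*V = 0.0192 * 62 = 1.1904
c*V^2 = 0.00059 * 3844 = 2.26796
R_per_t = 1.72 + 1.1904 + 2.26796 = 5.17836 N/t
R_total = 5.17836 * 144 = 745.68 N

745.68


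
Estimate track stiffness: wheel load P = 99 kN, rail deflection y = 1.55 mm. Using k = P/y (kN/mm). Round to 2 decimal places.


Track stiffness k = P / y
k = 99 / 1.55
k = 63.87 kN/mm

63.87


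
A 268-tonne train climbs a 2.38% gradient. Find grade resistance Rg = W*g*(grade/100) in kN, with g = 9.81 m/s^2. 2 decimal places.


Rg = W * 9.81 * grade / 100
Rg = 268 * 9.81 * 2.38 / 100
Rg = 2629.08 * 0.0238
Rg = 62.57 kN

62.57


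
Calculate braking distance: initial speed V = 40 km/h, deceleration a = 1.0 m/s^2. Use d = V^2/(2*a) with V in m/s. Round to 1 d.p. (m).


Convert speed: V = 40 / 3.6 = 11.1111 m/s
V^2 = 123.4568
d = 123.4568 / (2 * 1.0)
d = 123.4568 / 2.0
d = 61.7 m

61.7


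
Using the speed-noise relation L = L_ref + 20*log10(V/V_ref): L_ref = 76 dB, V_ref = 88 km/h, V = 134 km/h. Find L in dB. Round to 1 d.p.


V/V_ref = 134 / 88 = 1.522727
log10(1.522727) = 0.182622
20 * 0.182622 = 3.6524
L = 76 + 3.6524 = 79.7 dB

79.7


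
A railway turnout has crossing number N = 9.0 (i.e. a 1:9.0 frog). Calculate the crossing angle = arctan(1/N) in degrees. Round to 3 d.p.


1/N = 1/9.0 = 0.111111
angle = arctan(0.111111) = 0.110657 rad
angle = 0.110657 * 180/pi = 6.340 degrees

6.340


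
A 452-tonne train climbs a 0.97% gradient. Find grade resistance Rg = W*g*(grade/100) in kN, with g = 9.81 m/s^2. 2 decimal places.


Rg = W * 9.81 * grade / 100
Rg = 452 * 9.81 * 0.97 / 100
Rg = 4434.12 * 0.0097
Rg = 43.01 kN

43.01


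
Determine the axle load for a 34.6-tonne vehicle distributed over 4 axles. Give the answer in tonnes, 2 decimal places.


Load per axle = total weight / number of axles
Load = 34.6 / 4
Load = 8.65 tonnes

8.65


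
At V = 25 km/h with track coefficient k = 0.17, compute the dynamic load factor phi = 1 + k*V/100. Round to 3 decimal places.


phi = 1 + k * V / 100
phi = 1 + 0.17 * 25 / 100
phi = 1 + 0.0425
phi = 1.043

1.043


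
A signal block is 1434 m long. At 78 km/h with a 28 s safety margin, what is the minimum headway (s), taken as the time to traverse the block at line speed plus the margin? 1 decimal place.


V = 78 / 3.6 = 21.6667 m/s
Block traversal time = 1434 / 21.6667 = 66.1846 s
Headway = 66.1846 + 28
Headway = 94.2 s

94.2


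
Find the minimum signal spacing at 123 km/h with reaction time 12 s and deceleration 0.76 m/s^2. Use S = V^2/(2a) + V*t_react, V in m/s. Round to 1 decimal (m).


V = 123 / 3.6 = 34.1667 m/s
Braking distance = 34.1667^2 / (2*0.76) = 768.0007 m
Sighting distance = 34.1667 * 12 = 410.0 m
S = 768.0007 + 410.0 = 1178.0 m

1178.0


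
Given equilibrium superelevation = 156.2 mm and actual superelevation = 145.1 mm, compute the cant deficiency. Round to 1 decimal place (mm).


Cant deficiency = equilibrium cant - actual cant
CD = 156.2 - 145.1
CD = 11.1 mm

11.1


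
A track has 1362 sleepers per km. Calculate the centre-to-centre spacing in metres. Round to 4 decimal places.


Spacing = 1000 m / number of sleepers
Spacing = 1000 / 1362
Spacing = 0.7342 m

0.7342


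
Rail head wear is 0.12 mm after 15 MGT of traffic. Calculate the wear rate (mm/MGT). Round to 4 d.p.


Wear rate = total wear / cumulative tonnage
Rate = 0.12 / 15
Rate = 0.0080 mm/MGT

0.0080


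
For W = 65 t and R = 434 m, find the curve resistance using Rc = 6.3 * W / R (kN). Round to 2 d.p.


Rc = 6.3 * W / R
Rc = 6.3 * 65 / 434
Rc = 409.5 / 434
Rc = 0.94 kN

0.94


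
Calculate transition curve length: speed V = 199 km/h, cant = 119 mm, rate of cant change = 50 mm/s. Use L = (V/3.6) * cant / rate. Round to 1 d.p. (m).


Convert speed: V = 199 / 3.6 = 55.2778 m/s
L = 55.2778 * 119 / 50
L = 6578.0556 / 50
L = 131.6 m

131.6


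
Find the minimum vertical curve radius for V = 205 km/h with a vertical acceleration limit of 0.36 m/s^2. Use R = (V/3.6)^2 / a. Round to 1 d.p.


Convert speed: V = 205 / 3.6 = 56.9444 m/s
V^2 = 3242.6698 m^2/s^2
R_v = 3242.6698 / 0.36
R_v = 9007.4 m

9007.4


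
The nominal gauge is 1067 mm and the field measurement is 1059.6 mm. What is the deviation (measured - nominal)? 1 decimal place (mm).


Deviation = measured - nominal
Deviation = 1059.6 - 1067
Deviation = -7.4 mm

-7.4


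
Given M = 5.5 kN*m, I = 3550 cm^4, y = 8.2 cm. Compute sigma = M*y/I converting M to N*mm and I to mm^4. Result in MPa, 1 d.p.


Convert units:
M = 5.5 kN*m = 5500000 N*mm
y = 8.2 cm = 82 mm
I = 3550 cm^4 = 35500000 mm^4
sigma = 5500000 * 82 / 35500000
sigma = 12.7 MPa

12.7


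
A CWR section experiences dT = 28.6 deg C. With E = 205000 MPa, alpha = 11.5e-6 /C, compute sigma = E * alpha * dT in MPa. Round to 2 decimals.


sigma = E * alpha * dT
sigma = 205000 * 11.5e-6 * 28.6
sigma = 2.3575 * 28.6
sigma = 67.42 MPa

67.42


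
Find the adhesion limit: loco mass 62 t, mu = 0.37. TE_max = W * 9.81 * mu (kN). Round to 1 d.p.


TE_max = W * g * mu
TE_max = 62 * 9.81 * 0.37
TE_max = 608.22 * 0.37
TE_max = 225.0 kN

225.0


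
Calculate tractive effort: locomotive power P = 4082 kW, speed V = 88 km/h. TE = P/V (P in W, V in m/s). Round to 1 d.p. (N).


Convert: P = 4082 kW = 4082000 W
V = 88 / 3.6 = 24.4444 m/s
TE = 4082000 / 24.4444
TE = 166990.9 N

166990.9


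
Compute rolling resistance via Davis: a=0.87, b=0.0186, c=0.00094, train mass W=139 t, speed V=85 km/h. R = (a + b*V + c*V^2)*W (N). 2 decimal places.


b*V = 0.0186 * 85 = 1.581
c*V^2 = 0.00094 * 7225 = 6.7915
R_per_t = 0.87 + 1.581 + 6.7915 = 9.2425 N/t
R_total = 9.2425 * 139 = 1284.71 N

1284.71


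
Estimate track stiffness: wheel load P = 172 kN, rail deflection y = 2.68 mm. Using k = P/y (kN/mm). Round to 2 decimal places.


Track stiffness k = P / y
k = 172 / 2.68
k = 64.18 kN/mm

64.18


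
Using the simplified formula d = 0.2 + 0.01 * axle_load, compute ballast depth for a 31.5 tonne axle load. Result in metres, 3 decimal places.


d = 0.2 + 0.01 * 31.5
d = 0.2 + 0.315
d = 0.515 m

0.515


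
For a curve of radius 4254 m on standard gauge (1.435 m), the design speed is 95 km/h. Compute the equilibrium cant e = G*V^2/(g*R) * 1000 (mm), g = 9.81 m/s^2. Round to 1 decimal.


Convert speed: V = 95 / 3.6 = 26.3889 m/s
Apply formula: e = 1.435 * 26.3889^2 / (9.81 * 4254)
e = 1.435 * 696.3735 / 41731.74
e = 0.023946 m = 23.9 mm

23.9


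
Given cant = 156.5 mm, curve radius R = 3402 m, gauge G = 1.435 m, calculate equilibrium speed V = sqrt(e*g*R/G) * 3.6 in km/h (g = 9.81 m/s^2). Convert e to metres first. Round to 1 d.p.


Convert cant: e = 156.5 mm = 0.1565 m
V_ms = sqrt(0.1565 * 9.81 * 3402 / 1.435)
V_ms = sqrt(3639.701415) = 60.3299 m/s
V = 60.3299 * 3.6 = 217.2 km/h

217.2


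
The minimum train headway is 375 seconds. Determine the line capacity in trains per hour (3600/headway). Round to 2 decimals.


Capacity = 3600 / headway
Capacity = 3600 / 375
Capacity = 9.60 trains/hour

9.60


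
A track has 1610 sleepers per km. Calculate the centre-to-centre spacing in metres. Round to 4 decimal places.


Spacing = 1000 m / number of sleepers
Spacing = 1000 / 1610
Spacing = 0.6211 m

0.6211


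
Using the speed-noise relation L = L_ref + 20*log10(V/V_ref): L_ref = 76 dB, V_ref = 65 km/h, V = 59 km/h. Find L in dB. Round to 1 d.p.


V/V_ref = 59 / 65 = 0.907692
log10(0.907692) = -0.042061
20 * -0.042061 = -0.8412
L = 76 + -0.8412 = 75.2 dB

75.2


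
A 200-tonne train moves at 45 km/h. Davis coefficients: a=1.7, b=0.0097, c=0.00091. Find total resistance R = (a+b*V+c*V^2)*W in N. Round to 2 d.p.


b*V = 0.0097 * 45 = 0.4365
c*V^2 = 0.00091 * 2025 = 1.84275
R_per_t = 1.7 + 0.4365 + 1.84275 = 3.97925 N/t
R_total = 3.97925 * 200 = 795.85 N

795.85


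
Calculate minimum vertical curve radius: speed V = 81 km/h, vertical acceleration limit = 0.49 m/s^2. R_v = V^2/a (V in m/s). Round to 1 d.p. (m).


Convert speed: V = 81 / 3.6 = 22.5 m/s
V^2 = 506.25 m^2/s^2
R_v = 506.25 / 0.49
R_v = 1033.2 m

1033.2


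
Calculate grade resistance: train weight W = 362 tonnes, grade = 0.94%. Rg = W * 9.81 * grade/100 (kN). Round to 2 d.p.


Rg = W * 9.81 * grade / 100
Rg = 362 * 9.81 * 0.94 / 100
Rg = 3551.22 * 0.0094
Rg = 33.38 kN

33.38


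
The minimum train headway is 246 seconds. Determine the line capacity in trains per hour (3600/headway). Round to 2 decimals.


Capacity = 3600 / headway
Capacity = 3600 / 246
Capacity = 14.63 trains/hour

14.63


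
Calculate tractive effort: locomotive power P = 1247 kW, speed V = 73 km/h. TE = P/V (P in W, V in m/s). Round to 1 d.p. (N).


Convert: P = 1247 kW = 1247000 W
V = 73 / 3.6 = 20.2778 m/s
TE = 1247000 / 20.2778
TE = 61495.9 N

61495.9


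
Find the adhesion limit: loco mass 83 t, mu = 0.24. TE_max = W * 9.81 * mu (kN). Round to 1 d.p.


TE_max = W * g * mu
TE_max = 83 * 9.81 * 0.24
TE_max = 814.23 * 0.24
TE_max = 195.4 kN

195.4


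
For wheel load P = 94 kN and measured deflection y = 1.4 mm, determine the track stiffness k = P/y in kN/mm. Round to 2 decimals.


Track stiffness k = P / y
k = 94 / 1.4
k = 67.14 kN/mm

67.14


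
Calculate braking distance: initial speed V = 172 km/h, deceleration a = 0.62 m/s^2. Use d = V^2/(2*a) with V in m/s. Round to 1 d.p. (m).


Convert speed: V = 172 / 3.6 = 47.7778 m/s
V^2 = 2282.716
d = 2282.716 / (2 * 0.62)
d = 2282.716 / 1.24
d = 1840.9 m

1840.9


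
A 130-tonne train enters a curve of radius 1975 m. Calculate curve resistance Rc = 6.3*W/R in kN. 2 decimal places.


Rc = 6.3 * W / R
Rc = 6.3 * 130 / 1975
Rc = 819.0 / 1975
Rc = 0.41 kN

0.41


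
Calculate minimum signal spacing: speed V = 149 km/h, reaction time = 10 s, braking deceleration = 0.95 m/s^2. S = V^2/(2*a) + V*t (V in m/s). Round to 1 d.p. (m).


V = 149 / 3.6 = 41.3889 m/s
Braking distance = 41.3889^2 / (2*0.95) = 901.6001 m
Sighting distance = 41.3889 * 10 = 413.8889 m
S = 901.6001 + 413.8889 = 1315.5 m

1315.5


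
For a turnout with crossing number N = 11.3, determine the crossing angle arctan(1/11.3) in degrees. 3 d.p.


1/N = 1/11.3 = 0.088496
angle = arctan(0.088496) = 0.088266 rad
angle = 0.088266 * 180/pi = 5.057 degrees

5.057


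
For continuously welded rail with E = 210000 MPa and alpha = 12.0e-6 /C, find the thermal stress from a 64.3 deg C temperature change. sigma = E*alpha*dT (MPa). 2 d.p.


sigma = E * alpha * dT
sigma = 210000 * 12.0e-6 * 64.3
sigma = 2.52 * 64.3
sigma = 162.04 MPa

162.04


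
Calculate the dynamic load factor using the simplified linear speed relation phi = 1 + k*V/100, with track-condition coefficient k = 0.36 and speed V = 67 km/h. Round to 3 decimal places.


phi = 1 + k * V / 100
phi = 1 + 0.36 * 67 / 100
phi = 1 + 0.2412
phi = 1.241

1.241


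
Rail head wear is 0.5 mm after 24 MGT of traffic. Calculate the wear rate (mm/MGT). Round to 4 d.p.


Wear rate = total wear / cumulative tonnage
Rate = 0.5 / 24
Rate = 0.0208 mm/MGT

0.0208


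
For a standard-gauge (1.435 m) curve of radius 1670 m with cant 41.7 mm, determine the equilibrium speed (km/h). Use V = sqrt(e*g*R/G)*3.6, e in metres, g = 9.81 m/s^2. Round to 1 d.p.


Convert cant: e = 41.7 mm = 0.0417 m
V_ms = sqrt(0.0417 * 9.81 * 1670 / 1.435)
V_ms = sqrt(476.068704) = 21.819 m/s
V = 21.819 * 3.6 = 78.5 km/h

78.5


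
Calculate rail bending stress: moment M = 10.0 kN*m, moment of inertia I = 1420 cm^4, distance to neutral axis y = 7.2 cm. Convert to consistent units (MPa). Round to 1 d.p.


Convert units:
M = 10.0 kN*m = 10000000 N*mm
y = 7.2 cm = 72 mm
I = 1420 cm^4 = 14200000 mm^4
sigma = 10000000 * 72 / 14200000
sigma = 50.7 MPa

50.7


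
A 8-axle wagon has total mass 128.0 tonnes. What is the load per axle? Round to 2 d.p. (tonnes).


Load per axle = total weight / number of axles
Load = 128.0 / 8
Load = 16.00 tonnes

16.00


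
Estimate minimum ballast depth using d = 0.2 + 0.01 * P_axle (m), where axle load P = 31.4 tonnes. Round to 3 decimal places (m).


d = 0.2 + 0.01 * 31.4
d = 0.2 + 0.314
d = 0.514 m

0.514


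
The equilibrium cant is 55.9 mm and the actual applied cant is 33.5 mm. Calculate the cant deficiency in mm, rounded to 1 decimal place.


Cant deficiency = equilibrium cant - actual cant
CD = 55.9 - 33.5
CD = 22.4 mm

22.4


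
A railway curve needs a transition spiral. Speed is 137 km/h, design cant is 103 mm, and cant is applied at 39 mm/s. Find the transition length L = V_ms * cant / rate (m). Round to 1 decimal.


Convert speed: V = 137 / 3.6 = 38.0556 m/s
L = 38.0556 * 103 / 39
L = 3919.7222 / 39
L = 100.5 m

100.5


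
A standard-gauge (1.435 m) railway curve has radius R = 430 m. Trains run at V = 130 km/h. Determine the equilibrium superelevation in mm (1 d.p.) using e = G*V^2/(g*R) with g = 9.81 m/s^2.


Convert speed: V = 130 / 3.6 = 36.1111 m/s
Apply formula: e = 1.435 * 36.1111^2 / (9.81 * 430)
e = 1.435 * 1304.0123 / 4218.3
e = 0.443605 m = 443.6 mm

443.6


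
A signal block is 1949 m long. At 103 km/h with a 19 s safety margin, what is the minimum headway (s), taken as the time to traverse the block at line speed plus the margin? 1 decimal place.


V = 103 / 3.6 = 28.6111 m/s
Block traversal time = 1949 / 28.6111 = 68.1204 s
Headway = 68.1204 + 19
Headway = 87.1 s

87.1


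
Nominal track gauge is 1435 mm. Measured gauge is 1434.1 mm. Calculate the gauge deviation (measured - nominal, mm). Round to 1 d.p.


Deviation = measured - nominal
Deviation = 1434.1 - 1435
Deviation = -0.9 mm

-0.9


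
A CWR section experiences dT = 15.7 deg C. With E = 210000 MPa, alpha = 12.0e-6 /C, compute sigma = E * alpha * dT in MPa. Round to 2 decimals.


sigma = E * alpha * dT
sigma = 210000 * 12.0e-6 * 15.7
sigma = 2.52 * 15.7
sigma = 39.56 MPa

39.56


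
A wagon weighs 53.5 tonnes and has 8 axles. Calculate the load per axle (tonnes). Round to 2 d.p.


Load per axle = total weight / number of axles
Load = 53.5 / 8
Load = 6.69 tonnes

6.69


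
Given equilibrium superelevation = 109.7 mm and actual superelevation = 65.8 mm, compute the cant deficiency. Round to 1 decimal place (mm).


Cant deficiency = equilibrium cant - actual cant
CD = 109.7 - 65.8
CD = 43.9 mm

43.9


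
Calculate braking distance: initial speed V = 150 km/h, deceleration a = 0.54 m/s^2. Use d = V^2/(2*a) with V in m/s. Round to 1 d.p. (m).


Convert speed: V = 150 / 3.6 = 41.6667 m/s
V^2 = 1736.1111
d = 1736.1111 / (2 * 0.54)
d = 1736.1111 / 1.08
d = 1607.5 m

1607.5


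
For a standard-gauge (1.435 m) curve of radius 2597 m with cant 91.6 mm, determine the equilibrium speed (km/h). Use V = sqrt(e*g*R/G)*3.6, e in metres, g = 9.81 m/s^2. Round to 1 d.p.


Convert cant: e = 91.6 mm = 0.0916 m
V_ms = sqrt(0.0916 * 9.81 * 2597 / 1.435)
V_ms = sqrt(1626.23959) = 40.3267 m/s
V = 40.3267 * 3.6 = 145.2 km/h

145.2


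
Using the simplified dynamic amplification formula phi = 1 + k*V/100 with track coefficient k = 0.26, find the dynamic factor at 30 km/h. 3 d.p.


phi = 1 + k * V / 100
phi = 1 + 0.26 * 30 / 100
phi = 1 + 0.078
phi = 1.078

1.078


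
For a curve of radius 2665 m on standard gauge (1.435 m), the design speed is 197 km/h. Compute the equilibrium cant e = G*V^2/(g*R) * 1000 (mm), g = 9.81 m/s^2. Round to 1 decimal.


Convert speed: V = 197 / 3.6 = 54.7222 m/s
Apply formula: e = 1.435 * 54.7222^2 / (9.81 * 2665)
e = 1.435 * 2994.5216 / 26143.65
e = 0.164366 m = 164.4 mm

164.4


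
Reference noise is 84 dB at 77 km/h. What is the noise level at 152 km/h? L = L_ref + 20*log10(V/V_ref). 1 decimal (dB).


V/V_ref = 152 / 77 = 1.974026
log10(1.974026) = 0.295353
20 * 0.295353 = 5.9071
L = 84 + 5.9071 = 89.9 dB

89.9


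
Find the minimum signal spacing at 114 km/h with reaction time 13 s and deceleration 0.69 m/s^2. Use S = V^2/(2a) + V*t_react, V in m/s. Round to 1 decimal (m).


V = 114 / 3.6 = 31.6667 m/s
Braking distance = 31.6667^2 / (2*0.69) = 726.6506 m
Sighting distance = 31.6667 * 13 = 411.6667 m
S = 726.6506 + 411.6667 = 1138.3 m

1138.3


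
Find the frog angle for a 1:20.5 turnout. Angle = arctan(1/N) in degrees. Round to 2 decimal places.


1/N = 1/20.5 = 0.04878
angle = arctan(0.04878) = 0.048742 rad
angle = 0.048742 * 180/pi = 2.79 degrees

2.79


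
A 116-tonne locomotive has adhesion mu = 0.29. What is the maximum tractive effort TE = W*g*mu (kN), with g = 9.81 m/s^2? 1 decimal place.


TE_max = W * g * mu
TE_max = 116 * 9.81 * 0.29
TE_max = 1137.96 * 0.29
TE_max = 330.0 kN

330.0


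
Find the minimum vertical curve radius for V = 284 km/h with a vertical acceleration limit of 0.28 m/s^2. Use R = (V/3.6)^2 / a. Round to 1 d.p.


Convert speed: V = 284 / 3.6 = 78.8889 m/s
V^2 = 6223.4568 m^2/s^2
R_v = 6223.4568 / 0.28
R_v = 22226.6 m

22226.6


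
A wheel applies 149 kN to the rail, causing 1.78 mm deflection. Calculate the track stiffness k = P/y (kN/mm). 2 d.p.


Track stiffness k = P / y
k = 149 / 1.78
k = 83.71 kN/mm

83.71


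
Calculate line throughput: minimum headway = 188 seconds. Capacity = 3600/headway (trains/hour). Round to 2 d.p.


Capacity = 3600 / headway
Capacity = 3600 / 188
Capacity = 19.15 trains/hour

19.15


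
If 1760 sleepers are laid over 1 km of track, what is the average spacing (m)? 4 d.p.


Spacing = 1000 m / number of sleepers
Spacing = 1000 / 1760
Spacing = 0.5682 m

0.5682


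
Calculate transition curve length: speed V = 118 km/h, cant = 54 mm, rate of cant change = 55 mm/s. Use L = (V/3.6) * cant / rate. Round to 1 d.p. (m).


Convert speed: V = 118 / 3.6 = 32.7778 m/s
L = 32.7778 * 54 / 55
L = 1770.0 / 55
L = 32.2 m

32.2


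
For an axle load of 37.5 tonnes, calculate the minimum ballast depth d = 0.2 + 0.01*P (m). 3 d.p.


d = 0.2 + 0.01 * 37.5
d = 0.2 + 0.375
d = 0.575 m

0.575


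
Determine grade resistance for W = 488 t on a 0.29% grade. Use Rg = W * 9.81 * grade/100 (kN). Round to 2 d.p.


Rg = W * 9.81 * grade / 100
Rg = 488 * 9.81 * 0.29 / 100
Rg = 4787.28 * 0.0029
Rg = 13.88 kN

13.88


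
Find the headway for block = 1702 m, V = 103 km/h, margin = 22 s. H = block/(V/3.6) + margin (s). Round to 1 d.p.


V = 103 / 3.6 = 28.6111 m/s
Block traversal time = 1702 / 28.6111 = 59.4874 s
Headway = 59.4874 + 22
Headway = 81.5 s

81.5


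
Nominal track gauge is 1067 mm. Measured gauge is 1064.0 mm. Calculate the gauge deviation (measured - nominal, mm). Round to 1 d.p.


Deviation = measured - nominal
Deviation = 1064.0 - 1067
Deviation = -3.0 mm

-3.0


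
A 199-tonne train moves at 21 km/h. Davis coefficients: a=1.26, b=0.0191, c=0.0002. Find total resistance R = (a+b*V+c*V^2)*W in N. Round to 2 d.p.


b*V = 0.0191 * 21 = 0.4011
c*V^2 = 0.0002 * 441 = 0.0882
R_per_t = 1.26 + 0.4011 + 0.0882 = 1.7493 N/t
R_total = 1.7493 * 199 = 348.11 N

348.11


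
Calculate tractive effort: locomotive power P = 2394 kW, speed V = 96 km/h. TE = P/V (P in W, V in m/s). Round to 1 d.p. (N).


Convert: P = 2394 kW = 2394000 W
V = 96 / 3.6 = 26.6667 m/s
TE = 2394000 / 26.6667
TE = 89775.0 N

89775.0


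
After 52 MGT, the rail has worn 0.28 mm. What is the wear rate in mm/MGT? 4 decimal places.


Wear rate = total wear / cumulative tonnage
Rate = 0.28 / 52
Rate = 0.0054 mm/MGT

0.0054


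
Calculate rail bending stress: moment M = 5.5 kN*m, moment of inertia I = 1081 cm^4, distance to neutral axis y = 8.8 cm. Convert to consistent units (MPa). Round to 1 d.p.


Convert units:
M = 5.5 kN*m = 5500000 N*mm
y = 8.8 cm = 88 mm
I = 1081 cm^4 = 10810000 mm^4
sigma = 5500000 * 88 / 10810000
sigma = 44.8 MPa

44.8


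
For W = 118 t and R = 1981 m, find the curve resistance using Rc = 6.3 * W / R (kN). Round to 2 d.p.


Rc = 6.3 * W / R
Rc = 6.3 * 118 / 1981
Rc = 743.4 / 1981
Rc = 0.38 kN

0.38


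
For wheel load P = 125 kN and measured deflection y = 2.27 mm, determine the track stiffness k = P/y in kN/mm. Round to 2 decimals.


Track stiffness k = P / y
k = 125 / 2.27
k = 55.07 kN/mm

55.07


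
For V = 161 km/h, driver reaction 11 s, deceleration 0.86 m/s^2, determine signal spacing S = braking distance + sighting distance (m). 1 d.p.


V = 161 / 3.6 = 44.7222 m/s
Braking distance = 44.7222^2 / (2*0.86) = 1162.8356 m
Sighting distance = 44.7222 * 11 = 491.9444 m
S = 1162.8356 + 491.9444 = 1654.8 m

1654.8


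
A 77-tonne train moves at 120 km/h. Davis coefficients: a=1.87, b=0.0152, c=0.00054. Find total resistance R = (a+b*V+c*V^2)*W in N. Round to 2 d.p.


b*V = 0.0152 * 120 = 1.824
c*V^2 = 0.00054 * 14400 = 7.776
R_per_t = 1.87 + 1.824 + 7.776 = 11.47 N/t
R_total = 11.47 * 77 = 883.19 N

883.19


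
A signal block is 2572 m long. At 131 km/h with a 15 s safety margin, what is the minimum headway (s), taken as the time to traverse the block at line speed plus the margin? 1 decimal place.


V = 131 / 3.6 = 36.3889 m/s
Block traversal time = 2572 / 36.3889 = 70.6809 s
Headway = 70.6809 + 15
Headway = 85.7 s

85.7


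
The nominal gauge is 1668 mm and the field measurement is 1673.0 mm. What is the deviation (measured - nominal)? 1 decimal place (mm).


Deviation = measured - nominal
Deviation = 1673.0 - 1668
Deviation = 5.0 mm

5.0


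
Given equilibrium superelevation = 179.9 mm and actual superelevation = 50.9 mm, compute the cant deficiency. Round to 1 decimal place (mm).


Cant deficiency = equilibrium cant - actual cant
CD = 179.9 - 50.9
CD = 129.0 mm

129.0


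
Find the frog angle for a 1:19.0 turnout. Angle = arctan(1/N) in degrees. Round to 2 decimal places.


1/N = 1/19.0 = 0.052632
angle = arctan(0.052632) = 0.052583 rad
angle = 0.052583 * 180/pi = 3.01 degrees

3.01


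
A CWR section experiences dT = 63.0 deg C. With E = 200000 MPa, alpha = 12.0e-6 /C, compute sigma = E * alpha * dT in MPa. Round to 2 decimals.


sigma = E * alpha * dT
sigma = 200000 * 12.0e-6 * 63.0
sigma = 2.4 * 63.0
sigma = 151.20 MPa

151.20


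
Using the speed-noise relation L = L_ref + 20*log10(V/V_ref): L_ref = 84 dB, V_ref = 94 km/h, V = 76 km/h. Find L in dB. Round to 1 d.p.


V/V_ref = 76 / 94 = 0.808511
log10(0.808511) = -0.092314
20 * -0.092314 = -1.8463
L = 84 + -1.8463 = 82.2 dB

82.2


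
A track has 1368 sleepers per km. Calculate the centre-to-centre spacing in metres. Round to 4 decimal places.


Spacing = 1000 m / number of sleepers
Spacing = 1000 / 1368
Spacing = 0.7310 m

0.7310


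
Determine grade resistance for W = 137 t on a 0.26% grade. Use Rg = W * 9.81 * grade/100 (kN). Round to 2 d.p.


Rg = W * 9.81 * grade / 100
Rg = 137 * 9.81 * 0.26 / 100
Rg = 1343.97 * 0.0026
Rg = 3.49 kN

3.49


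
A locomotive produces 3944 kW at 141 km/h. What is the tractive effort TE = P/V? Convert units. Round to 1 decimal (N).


Convert: P = 3944 kW = 3944000 W
V = 141 / 3.6 = 39.1667 m/s
TE = 3944000 / 39.1667
TE = 100697.9 N

100697.9


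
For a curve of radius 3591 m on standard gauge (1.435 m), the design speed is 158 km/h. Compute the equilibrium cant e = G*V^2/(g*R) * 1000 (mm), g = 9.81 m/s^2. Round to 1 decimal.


Convert speed: V = 158 / 3.6 = 43.8889 m/s
Apply formula: e = 1.435 * 43.8889^2 / (9.81 * 3591)
e = 1.435 * 1926.2346 / 35227.71
e = 0.078465 m = 78.5 mm

78.5


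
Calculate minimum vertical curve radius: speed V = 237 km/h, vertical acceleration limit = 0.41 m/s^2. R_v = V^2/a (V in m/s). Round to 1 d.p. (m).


Convert speed: V = 237 / 3.6 = 65.8333 m/s
V^2 = 4334.0278 m^2/s^2
R_v = 4334.0278 / 0.41
R_v = 10570.8 m

10570.8


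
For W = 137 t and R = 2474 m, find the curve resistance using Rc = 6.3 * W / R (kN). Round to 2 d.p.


Rc = 6.3 * W / R
Rc = 6.3 * 137 / 2474
Rc = 863.1 / 2474
Rc = 0.35 kN

0.35
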